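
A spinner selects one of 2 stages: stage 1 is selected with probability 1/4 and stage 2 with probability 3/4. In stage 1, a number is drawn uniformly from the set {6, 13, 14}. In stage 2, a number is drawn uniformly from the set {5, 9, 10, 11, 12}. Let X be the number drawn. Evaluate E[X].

E[X | stage 1] = (6+13+14)/3 = 11.
E[X | stage 2] = (5+9+10+11+12)/5 = 47/5.
By the law of total expectation,
E[X] = (1/4)·(11) + (3/4)·(47/5) = 49/5.

49/5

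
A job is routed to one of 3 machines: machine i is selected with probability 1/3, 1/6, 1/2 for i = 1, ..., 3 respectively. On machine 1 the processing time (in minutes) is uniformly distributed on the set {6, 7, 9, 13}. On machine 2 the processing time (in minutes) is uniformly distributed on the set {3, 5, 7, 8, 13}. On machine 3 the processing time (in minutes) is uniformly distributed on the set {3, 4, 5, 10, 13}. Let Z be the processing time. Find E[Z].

457/60

E[Z | machine 1] = (6+7+9+13)/4 = 35/4.
E[Z | machine 2] = (3+5+7+8+13)/5 = 36/5.
E[Z | machine 3] = (3+4+5+10+13)/5 = 7.
By the law of total expectation,
E[Z] = (1/3)·(35/4) + (1/6)·(36/5) + (1/2)·(7) = 457/60.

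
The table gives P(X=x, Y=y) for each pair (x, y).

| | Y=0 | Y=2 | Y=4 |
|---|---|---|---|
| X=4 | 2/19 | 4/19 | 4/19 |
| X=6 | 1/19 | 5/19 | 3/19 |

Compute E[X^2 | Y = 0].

68/3

P(Y = 0) = 3/19.
Σ X^2·P over the event = 16·(2/19) + 36·(1/19) = 68/19.
E[X^2 | Y = 0] = (68/19) / (3/19) = 68/3.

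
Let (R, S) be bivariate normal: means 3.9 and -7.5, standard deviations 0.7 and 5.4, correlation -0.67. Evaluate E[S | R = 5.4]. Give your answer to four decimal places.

-15.2529

For a bivariate normal, E[S | R=x] = μ_S + ρ·(σ_S/σ_R)·(x − μ_R).
E[S | R=5.4] = -7.5 + (-0.67)·(5.4/0.7)·(5.4 − (3.9)) = -7.5 + (-5.1686)·(1.5) = -15.2529.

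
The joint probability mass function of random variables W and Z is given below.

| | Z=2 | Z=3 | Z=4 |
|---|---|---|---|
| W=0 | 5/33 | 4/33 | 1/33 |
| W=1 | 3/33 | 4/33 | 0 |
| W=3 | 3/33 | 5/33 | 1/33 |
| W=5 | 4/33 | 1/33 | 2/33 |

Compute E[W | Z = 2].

P(Z = 2) = 5/11.
Σ W·P over the event = 0·(5/33) + 1·(3/33) + 3·(3/33) + 5·(4/33) = 32/33.
E[W | Z = 2] = (32/33) / (5/11) = 32/15.

32/15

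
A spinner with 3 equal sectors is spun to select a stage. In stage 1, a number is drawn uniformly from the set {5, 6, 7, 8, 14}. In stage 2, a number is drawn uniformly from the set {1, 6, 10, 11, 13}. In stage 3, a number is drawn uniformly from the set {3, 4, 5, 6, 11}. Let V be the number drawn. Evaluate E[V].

E[V | stage 1] = (5+6+7+8+14)/5 = 8.
E[V | stage 2] = (1+6+10+11+13)/5 = 41/5.
E[V | stage 3] = (3+4+5+6+11)/5 = 29/5.
By the law of total expectation,
E[V] = (1/3)·(8) + (1/3)·(41/5) + (1/3)·(29/5) = 22/3.

22/3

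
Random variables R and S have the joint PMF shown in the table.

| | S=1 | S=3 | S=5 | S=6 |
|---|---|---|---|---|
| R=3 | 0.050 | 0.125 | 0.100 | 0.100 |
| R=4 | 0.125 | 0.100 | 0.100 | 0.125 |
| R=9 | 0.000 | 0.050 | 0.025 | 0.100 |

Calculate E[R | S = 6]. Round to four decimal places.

P(S = 6) = 0.325.
Σ R·P over the event = 3·(0.100) + 4·(0.125) + 9·(0.100) = 1.700.
E[R | S = 6] = (1.700) / (0.325) = 5.2308.

5.2308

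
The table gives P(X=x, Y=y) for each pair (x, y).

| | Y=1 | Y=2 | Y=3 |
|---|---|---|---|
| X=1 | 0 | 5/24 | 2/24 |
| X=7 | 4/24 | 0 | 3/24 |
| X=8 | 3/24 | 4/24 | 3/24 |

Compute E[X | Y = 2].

P(Y = 2) = 3/8.
Σ X·P over the event = 1·(5/24) + 8·(4/24) = 37/24.
E[X | Y = 2] = (37/24) / (3/8) = 37/9.

37/9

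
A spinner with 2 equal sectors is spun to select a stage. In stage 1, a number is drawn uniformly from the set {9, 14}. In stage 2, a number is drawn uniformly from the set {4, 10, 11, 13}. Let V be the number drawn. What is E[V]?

21/2

E[V | stage 1] = (9+14)/2 = 23/2.
E[V | stage 2] = (4+10+11+13)/4 = 19/2.
E[V] = (1/2)·(23/2) + (1/2)·(19/2) = 21/2.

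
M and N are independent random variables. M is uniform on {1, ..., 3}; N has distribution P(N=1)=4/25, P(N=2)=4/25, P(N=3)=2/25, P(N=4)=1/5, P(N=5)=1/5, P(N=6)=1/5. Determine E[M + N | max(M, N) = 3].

33/7

P(max(M, N) = 3) = 14/75.
Summing (M+N)·P(x,y) over outcomes with max(M, N) = 3 gives 22/25.
E[M + N | max(M, N) = 3] = (22/25) / (14/75) = 33/7.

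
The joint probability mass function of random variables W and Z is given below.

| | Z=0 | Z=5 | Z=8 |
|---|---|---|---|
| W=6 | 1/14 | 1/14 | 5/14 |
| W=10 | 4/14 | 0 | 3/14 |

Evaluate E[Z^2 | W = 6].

P(W = 6) = 1/2.
Σ Z^2·P over the event = 0·(1/14) + 25·(1/14) + 64·(5/14) = 345/14.
E[Z^2 | W = 6] = (345/14) / (1/2) = 345/7.

345/7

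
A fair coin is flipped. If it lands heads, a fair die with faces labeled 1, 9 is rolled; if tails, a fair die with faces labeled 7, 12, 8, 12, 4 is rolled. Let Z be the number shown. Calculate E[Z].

E[Z | heads] = (1+9)/2 = 5.
E[Z | tails] = (7+12+8+12+4)/5 = 43/5.
E[Z] = (1/2)·(5) + (1/2)·(43/5) = 34/5.

34/5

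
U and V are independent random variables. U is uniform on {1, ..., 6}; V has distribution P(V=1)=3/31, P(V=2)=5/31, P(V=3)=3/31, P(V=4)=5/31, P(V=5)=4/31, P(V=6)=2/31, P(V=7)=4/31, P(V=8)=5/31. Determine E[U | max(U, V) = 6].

P(max(U, V) = 6) = 16/93.
Summing U·P(x,y) over outcomes with max(U, V) = 6 gives 27/31.
E[U | max(U, V) = 6] = (27/31) / (16/93) = 81/16.

81/16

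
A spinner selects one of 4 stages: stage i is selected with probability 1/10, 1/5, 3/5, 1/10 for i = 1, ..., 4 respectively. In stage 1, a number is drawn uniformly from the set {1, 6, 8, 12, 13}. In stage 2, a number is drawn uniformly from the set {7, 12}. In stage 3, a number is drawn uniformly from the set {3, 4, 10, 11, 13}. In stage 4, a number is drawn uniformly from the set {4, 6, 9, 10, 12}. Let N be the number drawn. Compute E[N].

211/25

E[N | stage 1] = (1+6+8+12+13)/5 = 8.
E[N | stage 2] = (7+12)/2 = 19/2.
E[N | stage 3] = (3+4+10+11+13)/5 = 41/5.
E[N | stage 4] = (4+6+9+10+12)/5 = 41/5.
E[N] = (1/10)·(8) + (1/5)·(19/2) + (3/5)·(41/5) + (1/10)·(41/5) = 211/25.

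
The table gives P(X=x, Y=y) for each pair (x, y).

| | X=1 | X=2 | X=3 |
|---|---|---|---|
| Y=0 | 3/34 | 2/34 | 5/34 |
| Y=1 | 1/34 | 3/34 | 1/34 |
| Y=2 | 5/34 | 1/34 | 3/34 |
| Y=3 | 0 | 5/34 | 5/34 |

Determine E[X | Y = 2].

P(Y = 2) = 9/34.
Σ X·P over the event = 1·(5/34) + 2·(1/34) + 3·(3/34) = 8/17.
E[X | Y = 2] = (8/17) / (9/34) = 16/9.

16/9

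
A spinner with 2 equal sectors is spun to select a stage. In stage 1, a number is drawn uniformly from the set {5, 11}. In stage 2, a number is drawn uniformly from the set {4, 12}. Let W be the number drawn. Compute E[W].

8

E[W | stage 1] = (5+11)/2 = 8.
E[W | stage 2] = (4+12)/2 = 8.
By the law of total expectation,
E[W] = (1/2)·(8) + (1/2)·(8) = 8.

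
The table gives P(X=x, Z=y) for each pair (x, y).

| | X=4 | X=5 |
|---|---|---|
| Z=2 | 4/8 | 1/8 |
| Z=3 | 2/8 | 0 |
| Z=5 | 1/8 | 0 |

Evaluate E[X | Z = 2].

P(Z = 2) = 5/8.
Σ X·P over the event = 4·(4/8) + 5·(1/8) = 21/8.
E[X | Z = 2] = (21/8) / (5/8) = 21/5.

21/5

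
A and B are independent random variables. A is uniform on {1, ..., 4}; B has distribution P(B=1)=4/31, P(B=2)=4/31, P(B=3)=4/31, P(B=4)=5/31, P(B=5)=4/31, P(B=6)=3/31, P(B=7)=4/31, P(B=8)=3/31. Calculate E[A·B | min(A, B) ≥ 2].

130/9

P(min(A, B) ≥ 2) = 81/124.
Summing AB·P(x,y) over outcomes with min(A, B) ≥ 2 gives 585/62.
E[A·B | min(A, B) ≥ 2] = (585/62) / (81/124) = 130/9.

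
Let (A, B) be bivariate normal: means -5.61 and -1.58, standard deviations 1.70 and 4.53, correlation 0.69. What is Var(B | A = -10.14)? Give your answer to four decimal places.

10.7509

The conditional variance in a bivariate normal is σ_B²(1 − ρ²), independent of x.
Var(B | A=-10.14) = (4.53)²·(1 − (0.69)²) = 20.5209·0.5239 = 10.7509.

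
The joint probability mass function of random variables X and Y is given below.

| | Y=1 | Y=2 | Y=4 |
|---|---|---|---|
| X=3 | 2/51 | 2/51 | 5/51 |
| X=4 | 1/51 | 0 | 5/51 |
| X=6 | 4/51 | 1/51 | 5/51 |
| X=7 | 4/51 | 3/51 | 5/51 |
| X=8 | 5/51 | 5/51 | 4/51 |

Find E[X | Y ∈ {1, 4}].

P(Y ∈ {1, 4}) = 40/51.
Summing X·P(X=x,Y=y) over the conditioning event gives 78/17.
E[X | Y ∈ {1, 4}] = (78/17) / (40/51) = 117/20.

117/20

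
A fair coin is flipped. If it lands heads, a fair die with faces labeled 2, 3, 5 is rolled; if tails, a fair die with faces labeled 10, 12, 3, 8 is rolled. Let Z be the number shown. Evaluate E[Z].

E[Z | heads] = (2+3+5)/3 = 10/3.
E[Z | tails] = (10+12+3+8)/4 = 33/4.
E[Z] = (1/2)·(10/3) + (1/2)·(33/4) = 139/24.

139/24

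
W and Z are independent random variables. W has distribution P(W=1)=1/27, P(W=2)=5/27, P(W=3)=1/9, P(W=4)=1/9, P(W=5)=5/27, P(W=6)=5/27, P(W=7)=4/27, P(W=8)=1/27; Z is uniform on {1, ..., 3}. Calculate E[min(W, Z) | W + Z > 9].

17/6

P(W + Z > 9) = 2/27.
Summing min(W,Z)·P(x,y) over outcomes with W + Z > 9 gives 17/81.
E[min(W, Z) | W + Z > 9] = (17/81) / (2/27) = 17/6.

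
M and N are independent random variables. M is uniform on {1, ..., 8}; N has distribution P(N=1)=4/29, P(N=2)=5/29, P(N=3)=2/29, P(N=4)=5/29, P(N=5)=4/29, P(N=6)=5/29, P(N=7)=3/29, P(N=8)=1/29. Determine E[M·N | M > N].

P(M > N) = 113/232.
Summing MN·P(x,y) over outcomes with M > N gives 276/29.
E[M·N | M > N] = (276/29) / (113/232) = 2208/113.

2208/113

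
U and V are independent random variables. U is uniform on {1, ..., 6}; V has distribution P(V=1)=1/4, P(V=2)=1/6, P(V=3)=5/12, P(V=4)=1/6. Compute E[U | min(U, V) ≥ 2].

P(min(U, V) ≥ 2) = 5/8.
Summing U·P(x,y) over outcomes with min(U, V) ≥ 2 gives 5/2.
E[U | min(U, V) ≥ 2] = (5/2) / (5/8) = 4.

4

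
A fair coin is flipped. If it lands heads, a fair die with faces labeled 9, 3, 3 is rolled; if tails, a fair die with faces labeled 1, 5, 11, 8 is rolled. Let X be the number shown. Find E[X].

45/8

E[X | heads] = (9+3+3)/3 = 5.
E[X | tails] = (1+5+11+8)/4 = 25/4.
By the law of total expectation,
E[X] = (1/2)·(5) + (1/2)·(25/4) = 45/8.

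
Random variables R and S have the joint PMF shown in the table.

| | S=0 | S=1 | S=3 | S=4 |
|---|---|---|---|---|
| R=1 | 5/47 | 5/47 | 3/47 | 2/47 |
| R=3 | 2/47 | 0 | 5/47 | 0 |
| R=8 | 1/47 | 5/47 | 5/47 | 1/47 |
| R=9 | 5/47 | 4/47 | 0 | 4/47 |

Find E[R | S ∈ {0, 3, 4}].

56/11

P(S ∈ {0, 3, 4}) = 33/47.
Summing R·P(R=x,S=y) over the conditioning event gives 168/47.
E[R | S ∈ {0, 3, 4}] = (168/47) / (33/47) = 56/11.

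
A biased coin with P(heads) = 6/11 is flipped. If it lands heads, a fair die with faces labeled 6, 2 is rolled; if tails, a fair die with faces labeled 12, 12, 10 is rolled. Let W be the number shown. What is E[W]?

22/3

E[W | heads] = (6+2)/2 = 4.
E[W | tails] = (12+12+10)/3 = 34/3.
By the law of total expectation,
E[W] = (6/11)·(4) + (5/11)·(34/3) = 22/3.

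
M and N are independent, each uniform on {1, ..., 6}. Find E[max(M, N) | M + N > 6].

113/21

P(M + N > 6) = 7/12.
Summing max(M,N)·P(x,y) over outcomes with M + N > 6 gives 113/36.
E[max(M, N) | M + N > 6] = (113/36) / (7/12) = 113/21.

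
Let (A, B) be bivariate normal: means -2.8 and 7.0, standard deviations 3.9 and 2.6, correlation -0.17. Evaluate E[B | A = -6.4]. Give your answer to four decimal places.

7.4080

For a bivariate normal, E[B | A=x] = μ_B + ρ·(σ_B/σ_A)·(x − μ_A).
E[B | A=-6.4] = 7.0 + (-0.17)·(2.6/3.9)·(-6.4 − (-2.8)) = 7.0 + (-0.11333)·(-3.6) = 7.4080.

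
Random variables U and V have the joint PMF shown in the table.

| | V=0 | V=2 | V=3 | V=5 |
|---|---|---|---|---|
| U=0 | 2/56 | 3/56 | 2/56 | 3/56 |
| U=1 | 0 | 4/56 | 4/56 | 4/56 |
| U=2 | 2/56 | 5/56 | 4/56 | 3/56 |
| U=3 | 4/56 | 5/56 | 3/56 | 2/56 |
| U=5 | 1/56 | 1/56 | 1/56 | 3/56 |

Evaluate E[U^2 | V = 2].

P(V = 2) = 9/28.
Summing U^2·P(U=x,V=y) over the conditioning event gives 47/28.
E[U^2 | V = 2] = (47/28) / (9/28) = 47/9.

47/9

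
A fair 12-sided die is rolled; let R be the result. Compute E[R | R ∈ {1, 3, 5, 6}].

15/4

P(R ∈ {1, 3, 5, 6}) = 1/3.
Σ over the event: 1·1/12 + 3·1/12 + 5·1/12 + 6·1/12 = 5/4.
E[R | R ∈ {1, 3, 5, 6}] = (5/4) / (1/3) = 15/4.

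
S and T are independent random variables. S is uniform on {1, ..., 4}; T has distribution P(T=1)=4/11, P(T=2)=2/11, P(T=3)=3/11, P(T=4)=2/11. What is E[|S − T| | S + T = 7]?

P(S + T = 7) = 5/44.
Summing |S−T|·P(x,y) over outcomes with S + T = 7 gives 5/44.
E[|S − T| | S + T = 7] = (5/44) / (5/44) = 1.

1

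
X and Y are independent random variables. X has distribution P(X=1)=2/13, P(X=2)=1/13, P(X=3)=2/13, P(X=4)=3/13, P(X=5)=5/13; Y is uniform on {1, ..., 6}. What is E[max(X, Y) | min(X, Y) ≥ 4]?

125/24

P(min(X, Y) ≥ 4) = 4/13.
Summing max(X,Y)·P(x,y) over outcomes with min(X, Y) ≥ 4 gives 125/78.
E[max(X, Y) | min(X, Y) ≥ 4] = (125/78) / (4/13) = 125/24.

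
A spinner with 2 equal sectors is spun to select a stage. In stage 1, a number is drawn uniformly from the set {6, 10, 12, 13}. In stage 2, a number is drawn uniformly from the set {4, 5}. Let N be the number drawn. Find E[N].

59/8

E[N | stage 1] = (6+10+12+13)/4 = 41/4.
E[N | stage 2] = (4+5)/2 = 9/2.
By the law of total expectation,
E[N] = (1/2)·(41/4) + (1/2)·(9/2) = 59/8.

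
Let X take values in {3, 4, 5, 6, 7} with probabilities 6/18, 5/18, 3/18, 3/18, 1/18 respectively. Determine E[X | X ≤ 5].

53/14

P(X ≤ 5) = 7/9.
Σ over the event: 3·1/3 + 4·5/18 + 5·1/6 = 53/18.
E[X | X ≤ 5] = (53/18) / (7/9) = 53/14.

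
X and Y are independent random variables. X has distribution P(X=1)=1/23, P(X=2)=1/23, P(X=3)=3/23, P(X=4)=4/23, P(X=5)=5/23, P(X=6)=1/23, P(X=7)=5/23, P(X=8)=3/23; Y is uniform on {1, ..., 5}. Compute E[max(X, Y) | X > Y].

P(X > Y) = 84/115.
Summing max(X,Y)·P(x,y) over outcomes with X > Y gives 493/115.
E[max(X, Y) | X > Y] = (493/115) / (84/115) = 493/84.

493/84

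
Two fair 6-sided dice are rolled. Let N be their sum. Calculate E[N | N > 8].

10

P(N > 8) = 5/18.
Σ over the event: 9·1/9 + 10·1/12 + 11·1/18 + 12·1/36 = 25/9.
E[N | N > 8] = (25/9) / (5/18) = 10.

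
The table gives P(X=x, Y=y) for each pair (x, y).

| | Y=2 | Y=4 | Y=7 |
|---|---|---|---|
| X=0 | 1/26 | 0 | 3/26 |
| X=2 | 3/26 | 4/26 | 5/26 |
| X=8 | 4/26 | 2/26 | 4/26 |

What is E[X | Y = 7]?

7/2

P(Y = 7) = 6/13.
Σ X·P over the event = 0·(3/26) + 2·(5/26) + 8·(4/26) = 21/13.
E[X | Y = 7] = (21/13) / (6/13) = 7/2.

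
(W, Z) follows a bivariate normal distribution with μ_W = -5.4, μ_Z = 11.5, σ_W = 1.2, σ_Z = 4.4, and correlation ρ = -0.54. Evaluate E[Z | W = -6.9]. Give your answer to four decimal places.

14.4700

E[Z | W=x] = μ_Z + ρ(σ_Z/σ_W)(x − μ_W) for jointly normal variables.
E[Z | W=-6.9] = 11.5 + (-0.54)·(4.4/1.2)·(-6.9 − (-5.4)) = 11.5 + (-1.98)·(-1.5) = 14.4700.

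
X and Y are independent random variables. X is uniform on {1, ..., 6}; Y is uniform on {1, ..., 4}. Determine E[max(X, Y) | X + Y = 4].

8/3

P(X + Y = 4) = 1/8.
Summing max(X,Y)·P(x,y) over outcomes with X + Y = 4 gives 1/3.
E[max(X, Y) | X + Y = 4] = (1/3) / (1/8) = 8/3.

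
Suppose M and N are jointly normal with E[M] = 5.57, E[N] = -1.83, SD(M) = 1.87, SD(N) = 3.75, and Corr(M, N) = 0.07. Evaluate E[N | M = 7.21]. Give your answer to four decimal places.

-1.5998

E[N | M=x] = μ_N + ρ(σ_N/σ_M)(x − μ_M) for jointly normal variables.
E[N | M=7.21] = -1.83 + (0.07)·(3.75/1.87)·(7.21 − (5.57)) = -1.83 + (0.14037)·(1.64) = -1.5998.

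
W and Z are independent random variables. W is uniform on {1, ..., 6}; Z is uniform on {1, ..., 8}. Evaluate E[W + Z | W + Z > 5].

P(W + Z > 5) = 19/24.
Summing (W+Z)·P(x,y) over outcomes with W + Z > 5 gives 43/6.
E[W + Z | W + Z > 5] = (43/6) / (19/24) = 172/19.

172/19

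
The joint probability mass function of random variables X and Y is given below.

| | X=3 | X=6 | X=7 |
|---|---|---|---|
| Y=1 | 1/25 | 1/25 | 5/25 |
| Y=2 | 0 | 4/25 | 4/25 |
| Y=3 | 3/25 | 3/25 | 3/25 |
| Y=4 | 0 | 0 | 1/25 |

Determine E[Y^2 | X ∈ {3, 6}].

P(X ∈ {3, 6}) = 12/25.
Σ Y^2·P over the event = 1·(1/25) + 9·(3/25) + 1·(1/25) + 4·(4/25) + 9·(3/25) = 72/25.
E[Y^2 | X ∈ {3, 6}] = (72/25) / (12/25) = 6.

6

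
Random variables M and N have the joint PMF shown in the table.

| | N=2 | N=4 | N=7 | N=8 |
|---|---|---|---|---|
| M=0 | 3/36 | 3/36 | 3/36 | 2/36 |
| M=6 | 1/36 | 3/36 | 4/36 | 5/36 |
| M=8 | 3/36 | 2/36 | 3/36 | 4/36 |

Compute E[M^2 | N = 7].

168/5

P(N = 7) = 5/18.
Σ M^2·P over the event = 0·(3/36) + 36·(4/36) + 64·(3/36) = 28/3.
E[M^2 | N = 7] = (28/3) / (5/18) = 168/5.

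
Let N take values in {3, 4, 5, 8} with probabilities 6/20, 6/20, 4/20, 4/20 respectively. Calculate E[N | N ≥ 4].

P(N ≥ 4) = 7/10.
Σ over the event: 4·3/10 + 5·1/5 + 8·1/5 = 19/5.
E[N | N ≥ 4] = (19/5) / (7/10) = 38/7.

38/7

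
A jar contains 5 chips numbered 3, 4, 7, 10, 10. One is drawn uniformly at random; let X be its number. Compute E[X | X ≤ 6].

P(X ≤ 6) = 2/5.
Σ over the event: 3·1/5 + 4·1/5 = 7/5.
E[X | X ≤ 6] = (7/5) / (2/5) = 7/2.

7/2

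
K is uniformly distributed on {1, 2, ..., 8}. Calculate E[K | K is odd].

Given K is odd, K is equally likely to be any of {1, 3, 5, 7}.
E[K | K is odd] = (1 + 3 + 5 + 7) / 4 = 4.

4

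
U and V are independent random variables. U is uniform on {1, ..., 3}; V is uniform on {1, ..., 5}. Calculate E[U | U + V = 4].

2

Outcomes with U + V = 4: (1,3), (2,2), (3,1), each with probability 1/15.
E[U | U + V = 4] = (1 + 2 + 3) / 3 = 2.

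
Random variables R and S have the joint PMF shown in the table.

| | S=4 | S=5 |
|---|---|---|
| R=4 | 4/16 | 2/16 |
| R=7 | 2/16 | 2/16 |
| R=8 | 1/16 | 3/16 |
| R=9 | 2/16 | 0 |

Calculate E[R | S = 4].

P(S = 4) = 9/16.
Summing R·P(R=x,S=y) over the conditioning event gives 7/2.
E[R | S = 4] = (7/2) / (9/16) = 56/9.

56/9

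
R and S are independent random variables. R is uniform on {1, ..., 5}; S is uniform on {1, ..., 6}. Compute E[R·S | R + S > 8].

137/6

Outcomes with R + S > 8: (3,6), (4,5), (4,6), (5,4), (5,5), (5,6), each with probability 1/30.
E[R·S | R + S > 8] = (18 + 20 + 24 + 20 + 25 + 30) / 6 = 137/6.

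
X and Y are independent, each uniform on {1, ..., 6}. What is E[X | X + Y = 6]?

3

Outcomes with X + Y = 6: (1,5), (2,4), (3,3), (4,2), (5,1), each with probability 1/36.
E[X | X + Y = 6] = (1 + 2 + 3 + 4 + 5) / 5 = 3.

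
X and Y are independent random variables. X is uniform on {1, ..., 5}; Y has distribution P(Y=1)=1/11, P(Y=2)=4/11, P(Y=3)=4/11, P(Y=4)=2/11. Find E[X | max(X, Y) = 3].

39/17

P(max(X, Y) = 3) = 17/55.
Summing X·P(x,y) over outcomes with max(X, Y) = 3 gives 39/55.
E[X | max(X, Y) = 3] = (39/55) / (17/55) = 39/17.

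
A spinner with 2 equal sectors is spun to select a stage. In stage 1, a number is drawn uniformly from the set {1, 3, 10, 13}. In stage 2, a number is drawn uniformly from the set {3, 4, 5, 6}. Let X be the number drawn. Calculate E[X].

E[X | stage 1] = (1+3+10+13)/4 = 27/4.
E[X | stage 2] = (3+4+5+6)/4 = 9/2.
E[X] = (1/2)·(27/4) + (1/2)·(9/2) = 45/8.

45/8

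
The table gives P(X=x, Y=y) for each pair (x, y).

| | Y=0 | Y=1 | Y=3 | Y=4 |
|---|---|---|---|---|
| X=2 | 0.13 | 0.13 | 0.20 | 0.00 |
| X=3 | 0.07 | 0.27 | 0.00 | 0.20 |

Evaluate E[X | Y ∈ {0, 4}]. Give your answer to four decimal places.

2.6750

P(Y ∈ {0, 4}) = 0.40.
Σ X·P over the event = 2·(0.13) + 3·(0.07) + 3·(0.20) = 1.07.
E[X | Y ∈ {0, 4}] = (1.07) / (0.40) = 2.6750.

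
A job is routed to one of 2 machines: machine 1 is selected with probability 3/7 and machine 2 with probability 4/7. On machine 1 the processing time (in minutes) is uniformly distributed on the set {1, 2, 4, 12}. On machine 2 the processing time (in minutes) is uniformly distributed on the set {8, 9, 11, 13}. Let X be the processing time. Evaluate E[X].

E[X | machine 1] = (1+2+4+12)/4 = 19/4.
E[X | machine 2] = (8+9+11+13)/4 = 41/4.
E[X] = (3/7)·(19/4) + (4/7)·(41/4) = 221/28.

221/28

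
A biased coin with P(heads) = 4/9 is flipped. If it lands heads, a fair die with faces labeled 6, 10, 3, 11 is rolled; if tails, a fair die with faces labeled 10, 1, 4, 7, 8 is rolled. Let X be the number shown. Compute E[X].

20/3

E[X | heads] = (6+10+3+11)/4 = 15/2.
E[X | tails] = (10+1+4+7+8)/5 = 6.
By the law of total expectation,
E[X] = (4/9)·(15/2) + (5/9)·(6) = 20/3.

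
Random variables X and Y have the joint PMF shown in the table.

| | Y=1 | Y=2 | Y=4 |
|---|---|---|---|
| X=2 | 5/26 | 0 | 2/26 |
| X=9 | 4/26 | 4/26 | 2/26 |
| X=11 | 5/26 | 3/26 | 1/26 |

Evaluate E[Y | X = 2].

13/7

P(X = 2) = 7/26.
Summing Y·P(X=x,Y=y) over the conditioning event gives 1/2.
E[Y | X = 2] = (1/2) / (7/26) = 13/7.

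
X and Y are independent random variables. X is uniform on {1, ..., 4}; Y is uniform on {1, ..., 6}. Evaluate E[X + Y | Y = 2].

P(Y = 2) = 1/6.
Summing (X+Y)·P(x,y) over outcomes with Y = 2 gives 3/4.
E[X + Y | Y = 2] = (3/4) / (1/6) = 9/2.

9/2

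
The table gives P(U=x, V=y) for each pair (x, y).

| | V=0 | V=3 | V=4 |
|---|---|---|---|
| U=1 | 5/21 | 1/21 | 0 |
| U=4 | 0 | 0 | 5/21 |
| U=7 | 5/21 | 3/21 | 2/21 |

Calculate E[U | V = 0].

4

P(V = 0) = 10/21.
Σ U·P over the event = 1·(5/21) + 7·(5/21) = 40/21.
E[U | V = 0] = (40/21) / (10/21) = 4.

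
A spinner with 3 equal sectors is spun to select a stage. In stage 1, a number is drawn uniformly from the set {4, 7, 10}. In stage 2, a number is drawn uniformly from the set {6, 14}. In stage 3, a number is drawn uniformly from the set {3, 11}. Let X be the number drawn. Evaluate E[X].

E[X | stage 1] = (4+7+10)/3 = 7.
E[X | stage 2] = (6+14)/2 = 10.
E[X | stage 3] = (3+11)/2 = 7.
By the law of total expectation,
E[X] = (1/3)·(7) + (1/3)·(10) + (1/3)·(7) = 8.

8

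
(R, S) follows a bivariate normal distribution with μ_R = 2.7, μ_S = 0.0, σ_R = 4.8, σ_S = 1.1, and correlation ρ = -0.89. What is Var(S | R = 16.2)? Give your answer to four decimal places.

The conditional variance in a bivariate normal is σ_S²(1 − ρ²), independent of x.
Var(S | R=16.2) = (1.1)²·(1 − (-0.89)²) = 1.21·0.2079 = 0.2516.

0.2516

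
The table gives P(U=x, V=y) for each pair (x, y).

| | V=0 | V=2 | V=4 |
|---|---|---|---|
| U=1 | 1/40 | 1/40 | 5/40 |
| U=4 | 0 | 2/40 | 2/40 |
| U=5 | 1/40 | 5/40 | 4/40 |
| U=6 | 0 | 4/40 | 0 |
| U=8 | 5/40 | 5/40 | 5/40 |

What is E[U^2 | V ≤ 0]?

P(V ≤ 0) = 7/40.
Summing U^2·P(U=x,V=y) over the conditioning event gives 173/20.
E[U^2 | V ≤ 0] = (173/20) / (7/40) = 346/7.

346/7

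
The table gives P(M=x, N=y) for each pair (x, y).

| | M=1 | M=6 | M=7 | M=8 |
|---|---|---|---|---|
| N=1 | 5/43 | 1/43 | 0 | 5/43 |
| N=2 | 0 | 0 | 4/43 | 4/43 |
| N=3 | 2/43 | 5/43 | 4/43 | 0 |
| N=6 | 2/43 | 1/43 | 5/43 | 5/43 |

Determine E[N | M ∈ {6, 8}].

P(M ∈ {6, 8}) = 21/43.
Σ N·P over the event = 1·(1/43) + 3·(5/43) + 6·(1/43) + 1·(5/43) + 2·(4/43) + 6·(5/43) = 65/43.
E[N | M ∈ {6, 8}] = (65/43) / (21/43) = 65/21.

65/21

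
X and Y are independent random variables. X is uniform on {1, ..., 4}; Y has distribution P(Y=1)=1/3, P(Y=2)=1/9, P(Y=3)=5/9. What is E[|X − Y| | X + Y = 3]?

P(X + Y = 3) = 1/9.
Summing |X−Y|·P(x,y) over outcomes with X + Y = 3 gives 1/9.
E[|X − Y| | X + Y = 3] = (1/9) / (1/9) = 1.

1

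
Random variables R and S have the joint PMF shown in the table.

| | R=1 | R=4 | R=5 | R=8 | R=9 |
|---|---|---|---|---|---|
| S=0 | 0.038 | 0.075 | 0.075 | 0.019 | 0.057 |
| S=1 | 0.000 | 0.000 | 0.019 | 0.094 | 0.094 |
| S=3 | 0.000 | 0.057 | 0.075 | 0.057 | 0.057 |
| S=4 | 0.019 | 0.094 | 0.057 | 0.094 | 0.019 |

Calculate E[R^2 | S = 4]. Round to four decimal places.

P(S = 4) = 0.283.
Σ R^2·P over the event = 1·(0.019) + 16·(0.094) + 25·(0.057) + 64·(0.094) + 81·(0.019) = 10.503.
E[R^2 | S = 4] = (10.503) / (0.283) = 37.1131.

37.1131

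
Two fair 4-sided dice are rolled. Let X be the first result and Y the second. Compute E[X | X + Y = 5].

5/2

Outcomes with X + Y = 5: (1,4), (2,3), (3,2), (4,1), each with probability 1/16.
E[X | X + Y = 5] = (1 + 2 + 3 + 4) / 4 = 5/2.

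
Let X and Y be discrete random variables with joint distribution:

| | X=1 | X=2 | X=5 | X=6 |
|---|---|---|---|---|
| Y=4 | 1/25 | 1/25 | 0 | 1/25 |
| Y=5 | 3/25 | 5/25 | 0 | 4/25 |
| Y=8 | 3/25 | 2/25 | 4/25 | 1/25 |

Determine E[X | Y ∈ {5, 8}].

35/11

P(Y ∈ {5, 8}) = 22/25.
Σ X·P over the event = 1·(3/25) + 1·(3/25) + 2·(5/25) + 2·(2/25) + 5·(4/25) + 6·(4/25) + 6·(1/25) = 14/5.
E[X | Y ∈ {5, 8}] = (14/5) / (22/25) = 35/11.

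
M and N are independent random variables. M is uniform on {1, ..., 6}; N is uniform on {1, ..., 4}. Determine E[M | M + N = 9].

11/2

P(M + N = 9) = 1/12.
Summing M·P(x,y) over outcomes with M + N = 9 gives 11/24.
E[M | M + N = 9] = (11/24) / (1/12) = 11/2.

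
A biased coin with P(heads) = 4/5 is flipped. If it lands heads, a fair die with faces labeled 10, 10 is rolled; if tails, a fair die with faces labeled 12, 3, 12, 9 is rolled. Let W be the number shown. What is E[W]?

E[W | heads] = (10+10)/2 = 10.
E[W | tails] = (12+3+12+9)/4 = 9.
By the law of total expectation,
E[W] = (4/5)·(10) + (1/5)·(9) = 49/5.

49/5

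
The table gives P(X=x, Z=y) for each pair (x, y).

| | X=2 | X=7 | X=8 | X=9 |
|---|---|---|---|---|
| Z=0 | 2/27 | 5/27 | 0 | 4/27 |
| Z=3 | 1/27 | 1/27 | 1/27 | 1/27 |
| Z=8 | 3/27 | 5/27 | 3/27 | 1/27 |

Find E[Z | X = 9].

11/6

P(X = 9) = 2/9.
Σ Z·P over the event = 0·(4/27) + 3·(1/27) + 8·(1/27) = 11/27.
E[Z | X = 9] = (11/27) / (2/9) = 11/6.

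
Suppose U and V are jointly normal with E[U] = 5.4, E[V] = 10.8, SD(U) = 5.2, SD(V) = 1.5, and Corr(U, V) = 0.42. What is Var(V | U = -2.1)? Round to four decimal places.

1.8531

The conditional variance in a bivariate normal is σ_V²(1 − ρ²), independent of x.
Var(V | U=-2.1) = (1.5)²·(1 − (0.42)²) = 2.25·0.8236 = 1.8531.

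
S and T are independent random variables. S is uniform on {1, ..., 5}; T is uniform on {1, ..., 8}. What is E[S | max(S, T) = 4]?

22/7

P(max(S, T) = 4) = 7/40.
Summing S·P(x,y) over outcomes with max(S, T) = 4 gives 11/20.
E[S | max(S, T) = 4] = (11/20) / (7/40) = 22/7.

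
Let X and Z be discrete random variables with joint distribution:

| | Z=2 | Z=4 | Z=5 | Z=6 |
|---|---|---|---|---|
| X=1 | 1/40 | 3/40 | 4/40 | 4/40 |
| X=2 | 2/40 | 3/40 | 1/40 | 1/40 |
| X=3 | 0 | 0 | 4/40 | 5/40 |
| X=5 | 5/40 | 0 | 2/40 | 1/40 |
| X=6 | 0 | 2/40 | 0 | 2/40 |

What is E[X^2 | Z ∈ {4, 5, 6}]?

331/32

P(Z ∈ {4, 5, 6}) = 4/5.
Summing X^2·P(X=x,Z=y) over the conditioning event gives 331/40.
E[X^2 | Z ∈ {4, 5, 6}] = (331/40) / (4/5) = 331/32.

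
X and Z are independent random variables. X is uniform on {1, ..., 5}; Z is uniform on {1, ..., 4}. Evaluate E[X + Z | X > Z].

6

Outcomes with X > Z: (2,1), (3,1), (3,2), (4,1), (4,2), (4,3), (5,1), (5,2), (5,3), (5,4), each with probability 1/20.
E[X + Z | X > Z] = (3 + 4 + 5 + 5 + 6 + 7 + 6 + 7 + 8 + 9) / 10 = 6.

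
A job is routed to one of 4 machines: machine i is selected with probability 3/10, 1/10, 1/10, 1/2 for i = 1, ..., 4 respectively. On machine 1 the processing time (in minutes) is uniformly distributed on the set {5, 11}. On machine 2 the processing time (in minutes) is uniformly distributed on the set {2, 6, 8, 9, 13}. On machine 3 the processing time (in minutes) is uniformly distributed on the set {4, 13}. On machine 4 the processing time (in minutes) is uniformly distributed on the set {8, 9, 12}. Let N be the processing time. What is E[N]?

E[N | machine 1] = (5+11)/2 = 8.
E[N | machine 2] = (2+6+8+9+13)/5 = 38/5.
E[N | machine 3] = (4+13)/2 = 17/2.
E[N | machine 4] = (8+9+12)/3 = 29/3.
By the law of total expectation,
E[N] = (3/10)·(8) + (1/10)·(38/5) + (1/10)·(17/2) + (1/2)·(29/3) = 2653/300.

2653/300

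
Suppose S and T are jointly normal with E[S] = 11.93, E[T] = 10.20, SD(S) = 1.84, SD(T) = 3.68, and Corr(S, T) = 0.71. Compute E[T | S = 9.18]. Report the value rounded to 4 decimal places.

6.2950

The regression of T on S has slope ρ·σ_T/σ_S and passes through (μ_S, μ_T).
E[T | S=9.18] = 10.20 + (0.71)·(3.68/1.84)·(9.18 − (11.93)) = 10.20 + (1.42)·(-2.75) = 6.2950.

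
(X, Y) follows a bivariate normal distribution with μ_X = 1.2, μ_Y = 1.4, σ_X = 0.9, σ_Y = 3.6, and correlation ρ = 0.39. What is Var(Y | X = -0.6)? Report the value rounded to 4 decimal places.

10.9888

The conditional variance in a bivariate normal is σ_Y²(1 − ρ²), independent of x.
Var(Y | X=-0.6) = (3.6)²·(1 − (0.39)²) = 12.96·0.8479 = 10.9888.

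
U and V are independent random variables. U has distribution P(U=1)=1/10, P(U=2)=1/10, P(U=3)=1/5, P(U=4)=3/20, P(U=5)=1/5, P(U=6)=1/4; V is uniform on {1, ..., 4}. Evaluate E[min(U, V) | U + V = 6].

P(U + V = 6) = 13/80.
Summing min(U,V)·P(x,y) over outcomes with U + V = 6 gives 13/40.
E[min(U, V) | U + V = 6] = (13/40) / (13/80) = 2.

2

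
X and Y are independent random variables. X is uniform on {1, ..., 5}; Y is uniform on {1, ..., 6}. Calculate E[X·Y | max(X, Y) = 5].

125/9

Outcomes with max(X, Y) = 5: (1,5), (2,5), (3,5), (4,5), (5,1), (5,2), (5,3), (5,4), (5,5), each with probability 1/30.
E[X·Y | max(X, Y) = 5] = (5 + 10 + 15 + 20 + 5 + 10 + 15 + 20 + 25) / 9 = 125/9.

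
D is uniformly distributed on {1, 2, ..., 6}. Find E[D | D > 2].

9/2

Given D > 2, D is equally likely to be any of {3, 4, 5, 6}.
E[D | D > 2] = (3 + 4 + 5 + 6) / 4 = 9/2.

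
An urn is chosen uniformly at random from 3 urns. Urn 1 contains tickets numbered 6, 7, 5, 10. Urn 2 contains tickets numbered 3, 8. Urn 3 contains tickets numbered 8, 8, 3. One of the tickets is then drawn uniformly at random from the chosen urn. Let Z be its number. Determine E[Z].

113/18

E[Z | urn 1] = (6+7+5+10)/4 = 7.
E[Z | urn 2] = (3+8)/2 = 11/2.
E[Z | urn 3] = (8+8+3)/3 = 19/3.
E[Z] = (1/3)·(7) + (1/3)·(11/2) + (1/3)·(19/3) = 113/18.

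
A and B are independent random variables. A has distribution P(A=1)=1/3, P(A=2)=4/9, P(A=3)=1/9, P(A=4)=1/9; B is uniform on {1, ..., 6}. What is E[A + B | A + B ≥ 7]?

P(A + B ≥ 7) = 1/3.
Summing (A+B)·P(x,y) over outcomes with A + B ≥ 7 gives 139/54.
E[A + B | A + B ≥ 7] = (139/54) / (1/3) = 139/18.

139/18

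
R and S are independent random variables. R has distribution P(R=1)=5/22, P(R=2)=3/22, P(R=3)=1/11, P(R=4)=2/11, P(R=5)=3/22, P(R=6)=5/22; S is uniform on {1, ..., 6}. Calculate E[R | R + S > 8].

P(R + S > 8) = 13/44.
Summing R·P(x,y) over outcomes with R + S > 8 gives 203/132.
E[R | R + S > 8] = (203/132) / (13/44) = 203/39.

203/39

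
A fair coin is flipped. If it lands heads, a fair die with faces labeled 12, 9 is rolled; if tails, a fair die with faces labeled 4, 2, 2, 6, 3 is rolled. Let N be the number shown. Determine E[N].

E[N | heads] = (12+9)/2 = 21/2.
E[N | tails] = (4+2+2+6+3)/5 = 17/5.
By the law of total expectation,
E[N] = (1/2)·(21/2) + (1/2)·(17/5) = 139/20.

139/20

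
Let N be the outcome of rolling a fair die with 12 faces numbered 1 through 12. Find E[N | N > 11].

Given N > 11, N is equally likely to be any of {12}.
E[N | N > 11] = (12) / 1 = 12.

12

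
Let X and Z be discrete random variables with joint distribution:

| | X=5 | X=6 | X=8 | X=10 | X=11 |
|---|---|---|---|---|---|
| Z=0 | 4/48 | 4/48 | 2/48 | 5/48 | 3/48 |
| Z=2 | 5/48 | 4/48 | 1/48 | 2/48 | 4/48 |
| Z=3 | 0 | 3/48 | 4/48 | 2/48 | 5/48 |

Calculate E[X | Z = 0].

143/18

P(Z = 0) = 3/8.
Σ X·P over the event = 5·(4/48) + 6·(4/48) + 8·(2/48) + 10·(5/48) + 11·(3/48) = 143/48.
E[X | Z = 0] = (143/48) / (3/8) = 143/18.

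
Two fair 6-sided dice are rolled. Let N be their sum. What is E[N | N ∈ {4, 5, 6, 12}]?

74/13

P(N ∈ {4, 5, 6, 12}) = 13/36.
Σ over the event: 4·1/12 + 5·1/9 + 6·5/36 + 12·1/36 = 37/18.
E[N | N ∈ {4, 5, 6, 12}] = (37/18) / (13/36) = 74/13.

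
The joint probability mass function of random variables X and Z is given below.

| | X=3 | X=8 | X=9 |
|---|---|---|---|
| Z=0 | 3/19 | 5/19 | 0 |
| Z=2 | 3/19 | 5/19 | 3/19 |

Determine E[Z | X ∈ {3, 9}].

P(X ∈ {3, 9}) = 9/19.
Σ Z·P over the event = 0·(3/19) + 2·(3/19) + 2·(3/19) = 12/19.
E[Z | X ∈ {3, 9}] = (12/19) / (9/19) = 4/3.

4/3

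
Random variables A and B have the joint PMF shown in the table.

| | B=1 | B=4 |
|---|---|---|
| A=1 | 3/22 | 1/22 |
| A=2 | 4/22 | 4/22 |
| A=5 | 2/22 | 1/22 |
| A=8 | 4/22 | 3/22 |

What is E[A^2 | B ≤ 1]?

P(B ≤ 1) = 13/22.
Σ A^2·P over the event = 1·(3/22) + 4·(4/22) + 25·(2/22) + 64·(4/22) = 325/22.
E[A^2 | B ≤ 1] = (325/22) / (13/22) = 25.

25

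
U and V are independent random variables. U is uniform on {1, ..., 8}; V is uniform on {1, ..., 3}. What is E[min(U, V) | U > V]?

17/9

P(U > V) = 3/4.
Summing min(U,V)·P(x,y) over outcomes with U > V gives 17/12.
E[min(U, V) | U > V] = (17/12) / (3/4) = 17/9.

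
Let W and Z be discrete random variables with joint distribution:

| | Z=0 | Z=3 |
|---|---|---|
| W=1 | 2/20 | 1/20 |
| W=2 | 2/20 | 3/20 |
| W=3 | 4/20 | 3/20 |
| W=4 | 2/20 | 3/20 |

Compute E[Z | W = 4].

9/5

P(W = 4) = 1/4.
Σ Z·P over the event = 0·(2/20) + 3·(3/20) = 9/20.
E[Z | W = 4] = (9/20) / (1/4) = 9/5.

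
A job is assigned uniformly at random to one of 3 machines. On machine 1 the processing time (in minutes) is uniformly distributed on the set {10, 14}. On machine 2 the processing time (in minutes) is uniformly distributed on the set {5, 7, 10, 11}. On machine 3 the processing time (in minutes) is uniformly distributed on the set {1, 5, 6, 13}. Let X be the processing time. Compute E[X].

53/6

E[X | machine 1] = (10+14)/2 = 12.
E[X | machine 2] = (5+7+10+11)/4 = 33/4.
E[X | machine 3] = (1+5+6+13)/4 = 25/4.
E[X] = (1/3)·(12) + (1/3)·(33/4) + (1/3)·(25/4) = 53/6.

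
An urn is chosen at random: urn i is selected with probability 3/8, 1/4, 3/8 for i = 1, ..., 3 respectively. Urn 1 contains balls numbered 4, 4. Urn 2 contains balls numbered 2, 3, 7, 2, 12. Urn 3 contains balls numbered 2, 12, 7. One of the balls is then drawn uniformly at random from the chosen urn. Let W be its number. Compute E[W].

E[W | urn 1] = (4+4)/2 = 4.
E[W | urn 2] = (2+3+7+2+12)/5 = 26/5.
E[W | urn 3] = (2+12+7)/3 = 7.
By the law of total expectation,
E[W] = (3/8)·(4) + (1/4)·(26/5) + (3/8)·(7) = 217/40.

217/40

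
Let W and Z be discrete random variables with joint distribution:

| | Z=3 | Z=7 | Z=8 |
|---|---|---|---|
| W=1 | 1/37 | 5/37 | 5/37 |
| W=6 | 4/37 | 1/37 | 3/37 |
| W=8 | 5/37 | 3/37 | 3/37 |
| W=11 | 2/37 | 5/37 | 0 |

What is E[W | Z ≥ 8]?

P(Z ≥ 8) = 11/37.
Σ W·P over the event = 1·(5/37) + 6·(3/37) + 8·(3/37) = 47/37.
E[W | Z ≥ 8] = (47/37) / (11/37) = 47/11.

47/11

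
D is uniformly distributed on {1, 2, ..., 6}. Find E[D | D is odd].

3

Given D is odd, D is equally likely to be any of {1, 3, 5}.
E[D | D is odd] = (1 + 3 + 5) / 3 = 3.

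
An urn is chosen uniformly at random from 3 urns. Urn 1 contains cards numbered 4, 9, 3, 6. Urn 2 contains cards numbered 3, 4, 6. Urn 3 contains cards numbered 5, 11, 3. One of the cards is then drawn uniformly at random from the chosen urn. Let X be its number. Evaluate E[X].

E[X | urn 1] = (4+9+3+6)/4 = 11/2.
E[X | urn 2] = (3+4+6)/3 = 13/3.
E[X | urn 3] = (5+11+3)/3 = 19/3.
By the law of total expectation,
E[X] = (1/3)·(11/2) + (1/3)·(13/3) + (1/3)·(19/3) = 97/18.

97/18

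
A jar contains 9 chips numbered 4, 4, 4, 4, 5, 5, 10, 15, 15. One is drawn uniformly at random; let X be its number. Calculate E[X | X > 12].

P(X > 12) = 2/9.
Σ over the event: 15·2/9 = 10/3.
E[X | X > 12] = (10/3) / (2/9) = 15.

15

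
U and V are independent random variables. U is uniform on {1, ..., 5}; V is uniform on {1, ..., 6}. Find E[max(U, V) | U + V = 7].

24/5

Outcomes with U + V = 7: (1,6), (2,5), (3,4), (4,3), (5,2), each with probability 1/30.
E[max(U, V) | U + V = 7] = (6 + 5 + 4 + 4 + 5) / 5 = 24/5.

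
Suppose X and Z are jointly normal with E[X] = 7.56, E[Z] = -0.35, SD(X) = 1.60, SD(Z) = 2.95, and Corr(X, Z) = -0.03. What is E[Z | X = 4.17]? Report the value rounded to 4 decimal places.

-0.1625

The regression of Z on X has slope ρ·σ_Z/σ_X and passes through (μ_X, μ_Z).
E[Z | X=4.17] = -0.35 + (-0.03)·(2.95/1.60)·(4.17 − (7.56)) = -0.35 + (-0.055313)·(-3.39) = -0.1625.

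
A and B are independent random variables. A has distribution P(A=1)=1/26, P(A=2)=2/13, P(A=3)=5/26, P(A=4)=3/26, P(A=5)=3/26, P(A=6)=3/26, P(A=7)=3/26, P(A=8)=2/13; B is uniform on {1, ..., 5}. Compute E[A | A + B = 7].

P(A + B = 7) = 9/65.
Summing A·P(x,y) over outcomes with A + B = 7 gives 34/65.
E[A | A + B = 7] = (34/65) / (9/65) = 34/9.

34/9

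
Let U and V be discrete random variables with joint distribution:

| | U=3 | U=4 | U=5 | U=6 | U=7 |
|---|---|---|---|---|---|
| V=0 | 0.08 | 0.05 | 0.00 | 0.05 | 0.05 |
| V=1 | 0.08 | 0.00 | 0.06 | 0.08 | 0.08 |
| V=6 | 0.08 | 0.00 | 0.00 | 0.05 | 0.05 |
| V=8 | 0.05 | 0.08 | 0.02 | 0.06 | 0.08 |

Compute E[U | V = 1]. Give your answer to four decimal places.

P(V = 1) = 0.30.
Σ U·P over the event = 3·(0.08) + 5·(0.06) + 6·(0.08) + 7·(0.08) = 1.58.
E[U | V = 1] = (1.58) / (0.30) = 5.2667.

5.2667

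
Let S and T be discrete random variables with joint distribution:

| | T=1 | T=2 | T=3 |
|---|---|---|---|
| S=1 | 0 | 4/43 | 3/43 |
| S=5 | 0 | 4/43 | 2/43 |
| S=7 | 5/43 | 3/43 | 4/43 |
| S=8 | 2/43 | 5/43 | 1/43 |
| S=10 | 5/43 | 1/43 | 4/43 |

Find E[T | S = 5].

P(S = 5) = 6/43.
Σ T·P over the event = 2·(4/43) + 3·(2/43) = 14/43.
E[T | S = 5] = (14/43) / (6/43) = 7/3.

7/3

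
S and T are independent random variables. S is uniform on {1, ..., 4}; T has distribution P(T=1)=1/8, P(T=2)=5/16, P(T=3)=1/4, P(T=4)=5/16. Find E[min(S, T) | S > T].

19/10

P(S > T) = 5/16.
Summing min(S,T)·P(x,y) over outcomes with S > T gives 19/32.
E[min(S, T) | S > T] = (19/32) / (5/16) = 19/10.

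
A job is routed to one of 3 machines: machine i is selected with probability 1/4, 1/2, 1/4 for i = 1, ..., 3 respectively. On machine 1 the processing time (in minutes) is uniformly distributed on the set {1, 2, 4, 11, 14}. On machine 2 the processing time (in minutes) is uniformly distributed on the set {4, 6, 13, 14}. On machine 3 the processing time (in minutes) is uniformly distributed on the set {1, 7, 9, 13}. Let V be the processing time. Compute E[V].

81/10

E[V | machine 1] = (1+2+4+11+14)/5 = 32/5.
E[V | machine 2] = (4+6+13+14)/4 = 37/4.
E[V | machine 3] = (1+7+9+13)/4 = 15/2.
By the law of total expectation,
E[V] = (1/4)·(32/5) + (1/2)·(37/4) + (1/4)·(15/2) = 81/10.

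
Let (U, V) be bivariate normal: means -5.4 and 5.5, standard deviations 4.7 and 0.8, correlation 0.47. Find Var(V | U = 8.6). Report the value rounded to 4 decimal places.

0.4986

The conditional variance in a bivariate normal is σ_V²(1 − ρ²), independent of x.
Var(V | U=8.6) = (0.8)²·(1 − (0.47)²) = 0.64·0.7791 = 0.4986.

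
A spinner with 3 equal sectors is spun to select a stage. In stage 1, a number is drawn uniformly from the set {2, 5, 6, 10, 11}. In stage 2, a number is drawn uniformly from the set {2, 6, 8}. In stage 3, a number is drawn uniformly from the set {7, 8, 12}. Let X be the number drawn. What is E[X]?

E[X | stage 1] = (2+5+6+10+11)/5 = 34/5.
E[X | stage 2] = (2+6+8)/3 = 16/3.
E[X | stage 3] = (7+8+12)/3 = 9.
E[X] = (1/3)·(34/5) + (1/3)·(16/3) + (1/3)·(9) = 317/45.

317/45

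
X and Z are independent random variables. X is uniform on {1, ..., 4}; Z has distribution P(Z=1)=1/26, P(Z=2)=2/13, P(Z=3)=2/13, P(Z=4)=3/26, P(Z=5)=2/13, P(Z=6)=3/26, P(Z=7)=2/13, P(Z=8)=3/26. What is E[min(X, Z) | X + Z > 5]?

P(X + Z > 5) = 77/104.
Summing min(X,Z)·P(x,y) over outcomes with X + Z > 5 gives 199/104.
E[min(X, Z) | X + Z > 5] = (199/104) / (77/104) = 199/77.

199/77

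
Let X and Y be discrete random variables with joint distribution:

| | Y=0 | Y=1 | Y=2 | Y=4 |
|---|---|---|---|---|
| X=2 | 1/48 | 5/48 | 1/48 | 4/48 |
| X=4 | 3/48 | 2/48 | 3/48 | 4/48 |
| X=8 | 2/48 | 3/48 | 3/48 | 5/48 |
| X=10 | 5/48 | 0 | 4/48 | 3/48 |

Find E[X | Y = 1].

21/5

P(Y = 1) = 5/24.
Σ X·P over the event = 2·(5/48) + 4·(2/48) + 8·(3/48) = 7/8.
E[X | Y = 1] = (7/8) / (5/24) = 21/5.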